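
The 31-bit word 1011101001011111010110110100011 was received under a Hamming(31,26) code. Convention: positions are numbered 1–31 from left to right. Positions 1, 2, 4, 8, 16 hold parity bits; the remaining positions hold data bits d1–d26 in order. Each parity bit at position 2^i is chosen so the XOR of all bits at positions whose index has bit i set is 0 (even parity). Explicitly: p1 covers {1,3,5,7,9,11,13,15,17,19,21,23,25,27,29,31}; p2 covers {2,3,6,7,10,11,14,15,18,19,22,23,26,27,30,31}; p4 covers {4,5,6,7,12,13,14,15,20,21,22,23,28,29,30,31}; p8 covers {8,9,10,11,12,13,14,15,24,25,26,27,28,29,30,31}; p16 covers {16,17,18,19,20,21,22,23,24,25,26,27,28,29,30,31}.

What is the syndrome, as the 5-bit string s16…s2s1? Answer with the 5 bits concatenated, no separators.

s1 (pos 1,3,5,7,9,11,13,15,17,19,21,23,25,27,29,31): 1⊕1⊕1⊕1⊕0⊕0⊕1⊕1⊕0⊕0⊕1⊕1⊕0⊕0⊕0⊕1 = 1
s2 (pos 2,3,6,7,10,11,14,15,18,19,22,23,26,27,30,31): 0⊕1⊕0⊕1⊕1⊕0⊕1⊕1⊕1⊕0⊕0⊕1⊕1⊕0⊕1⊕1 = 0
s4 (pos 4,5,6,7,12,13,14,15,20,21,22,23,28,29,30,31): 1⊕1⊕0⊕1⊕1⊕1⊕1⊕1⊕1⊕1⊕0⊕1⊕0⊕0⊕1⊕1 = 0
s8 (pos 8,9,10,11,12,13,14,15,24,25,26,27,28,29,30,31): 0⊕0⊕1⊕0⊕1⊕1⊕1⊕1⊕1⊕0⊕1⊕0⊕0⊕0⊕1⊕1 = 1
s16 (pos 16,17,18,19,20,21,22,23,24,25,26,27,28,29,30,31): 1⊕0⊕1⊕0⊕1⊕1⊕0⊕1⊕1⊕0⊕1⊕0⊕0⊕0⊕1⊕1 = 1
Syndrome s16…s1 = 11001 → error at position 25.

11001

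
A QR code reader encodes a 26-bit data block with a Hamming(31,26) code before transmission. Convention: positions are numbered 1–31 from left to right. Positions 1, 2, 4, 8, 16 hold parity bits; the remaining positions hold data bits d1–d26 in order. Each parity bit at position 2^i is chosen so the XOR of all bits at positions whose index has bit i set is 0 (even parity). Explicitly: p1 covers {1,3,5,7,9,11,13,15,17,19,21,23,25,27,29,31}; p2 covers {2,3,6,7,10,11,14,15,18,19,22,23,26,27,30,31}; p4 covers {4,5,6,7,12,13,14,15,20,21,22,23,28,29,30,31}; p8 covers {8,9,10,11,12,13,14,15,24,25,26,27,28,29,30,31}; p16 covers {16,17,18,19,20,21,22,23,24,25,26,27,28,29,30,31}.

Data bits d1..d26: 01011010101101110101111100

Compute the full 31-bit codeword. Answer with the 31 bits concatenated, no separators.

Place data at non-parity positions: p1 p2 0 p4 1 0 1 p8 1 0 1 0 1 0 1 p16 1 0 1 1 1 0 1 0 1 1 1 1 1 0 0
p1 (pos 1,3,5,7,9,11,13,15,17,19,21,23,25,27,29,31): XOR of data positions = 0⊕1⊕1⊕1⊕1⊕1⊕1⊕1⊕1⊕1⊕1⊕1⊕1⊕1⊕0 = 1
p2 (pos 2,3,6,7,10,11,14,15,18,19,22,23,26,27,30,31): XOR of data positions = 0⊕0⊕1⊕0⊕1⊕0⊕1⊕0⊕1⊕0⊕1⊕1⊕1⊕0⊕0 = 1
p4 (pos 4,5,6,7,12,13,14,15,20,21,22,23,28,29,30,31): XOR of data positions = 1⊕0⊕1⊕0⊕1⊕0⊕1⊕1⊕1⊕0⊕1⊕1⊕1⊕0⊕0 = 1
p8 (pos 8,9,10,11,12,13,14,15,24,25,26,27,28,29,30,31): XOR of data positions = 1⊕0⊕1⊕0⊕1⊕0⊕1⊕0⊕1⊕1⊕1⊕1⊕1⊕0⊕0 = 1
p16 (pos 16,17,18,19,20,21,22,23,24,25,26,27,28,29,30,31): XOR of data positions = 1⊕0⊕1⊕1⊕1⊕0⊕1⊕0⊕1⊕1⊕1⊕1⊕1⊕0⊕0 = 0
Codeword: 1101101110101010101110101111100

1101101110101010101110101111100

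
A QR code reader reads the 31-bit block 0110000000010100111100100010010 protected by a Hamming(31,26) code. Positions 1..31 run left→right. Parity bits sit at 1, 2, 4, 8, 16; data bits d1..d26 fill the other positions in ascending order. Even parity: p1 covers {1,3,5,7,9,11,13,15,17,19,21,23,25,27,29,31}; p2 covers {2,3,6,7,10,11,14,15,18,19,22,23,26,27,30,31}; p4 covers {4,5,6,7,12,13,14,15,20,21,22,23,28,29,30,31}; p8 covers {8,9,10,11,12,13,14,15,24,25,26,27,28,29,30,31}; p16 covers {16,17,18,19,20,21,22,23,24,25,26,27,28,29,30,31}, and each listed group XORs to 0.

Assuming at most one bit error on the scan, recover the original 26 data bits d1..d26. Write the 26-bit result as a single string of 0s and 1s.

s1 (pos 1,3,5,7,9,11,13,15,17,19,21,23,25,27,29,31): 0⊕1⊕0⊕0⊕0⊕0⊕0⊕0⊕1⊕1⊕0⊕1⊕0⊕1⊕0⊕0 = 1
s2 (pos 2,3,6,7,10,11,14,15,18,19,22,23,26,27,30,31): 1⊕1⊕0⊕0⊕0⊕0⊕1⊕0⊕1⊕1⊕0⊕1⊕0⊕1⊕1⊕0 = 0
s4 (pos 4,5,6,7,12,13,14,15,20,21,22,23,28,29,30,31): 0⊕0⊕0⊕0⊕1⊕0⊕1⊕0⊕1⊕0⊕0⊕1⊕0⊕0⊕1⊕0 = 1
s8 (pos 8,9,10,11,12,13,14,15,24,25,26,27,28,29,30,31): 0⊕0⊕0⊕0⊕1⊕0⊕1⊕0⊕0⊕0⊕0⊕1⊕0⊕0⊕1⊕0 = 0
s16 (pos 16,17,18,19,20,21,22,23,24,25,26,27,28,29,30,31): 0⊕1⊕1⊕1⊕1⊕0⊕0⊕1⊕0⊕0⊕0⊕1⊕0⊕0⊕1⊕0 = 1
Syndrome s16…s1 = 10101 → error at position 21.
Flip position 21: 0110000000010100111100100010010 → 0110000000010100111110100010010
Read data bits from positions 3,5,6,7,9,10,11,12,13,14,15,17,18,19,20,21,22,23,24,25,26,27,28,29,30,31: 10000001010111110100010010

10000001010111110100010010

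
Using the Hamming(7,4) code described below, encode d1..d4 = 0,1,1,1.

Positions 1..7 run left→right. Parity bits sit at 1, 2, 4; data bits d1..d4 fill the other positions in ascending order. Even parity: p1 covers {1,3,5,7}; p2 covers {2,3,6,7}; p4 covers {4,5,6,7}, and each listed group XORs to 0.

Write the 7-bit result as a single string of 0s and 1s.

Place data at non-parity positions: p1 p2 0 p4 1 1 1
p1 (pos 1,3,5,7): XOR of data positions = 0⊕1⊕1 = 0
p2 (pos 2,3,6,7): XOR of data positions = 0⊕1⊕1 = 0
p4 (pos 4,5,6,7): XOR of data positions = 1⊕1⊕1 = 1
Codeword: 0001111

0001111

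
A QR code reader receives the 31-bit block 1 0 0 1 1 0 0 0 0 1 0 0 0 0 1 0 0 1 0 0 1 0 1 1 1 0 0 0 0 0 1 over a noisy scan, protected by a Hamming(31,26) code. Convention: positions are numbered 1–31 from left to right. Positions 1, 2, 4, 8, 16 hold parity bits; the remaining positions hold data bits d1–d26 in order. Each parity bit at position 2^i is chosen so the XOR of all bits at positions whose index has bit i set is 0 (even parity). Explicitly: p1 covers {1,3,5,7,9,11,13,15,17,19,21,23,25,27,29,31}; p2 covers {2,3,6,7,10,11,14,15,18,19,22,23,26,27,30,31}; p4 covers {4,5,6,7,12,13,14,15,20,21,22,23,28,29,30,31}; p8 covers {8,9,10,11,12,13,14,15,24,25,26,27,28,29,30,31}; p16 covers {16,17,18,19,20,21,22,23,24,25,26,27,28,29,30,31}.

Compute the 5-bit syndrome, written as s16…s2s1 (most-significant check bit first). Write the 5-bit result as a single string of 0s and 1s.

s1 (pos 1,3,5,7,9,11,13,15,17,19,21,23,25,27,29,31): 1⊕0⊕1⊕0⊕0⊕0⊕0⊕1⊕0⊕0⊕1⊕1⊕1⊕0⊕0⊕1 = 1
s2 (pos 2,3,6,7,10,11,14,15,18,19,22,23,26,27,30,31): 0⊕0⊕0⊕0⊕1⊕0⊕0⊕1⊕1⊕0⊕0⊕1⊕0⊕0⊕0⊕1 = 1
s4 (pos 4,5,6,7,12,13,14,15,20,21,22,23,28,29,30,31): 1⊕1⊕0⊕0⊕0⊕0⊕0⊕1⊕0⊕1⊕0⊕1⊕0⊕0⊕0⊕1 = 0
s8 (pos 8,9,10,11,12,13,14,15,24,25,26,27,28,29,30,31): 0⊕0⊕1⊕0⊕0⊕0⊕0⊕1⊕1⊕1⊕0⊕0⊕0⊕0⊕0⊕1 = 1
s16 (pos 16,17,18,19,20,21,22,23,24,25,26,27,28,29,30,31): 0⊕0⊕1⊕0⊕0⊕1⊕0⊕1⊕1⊕1⊕0⊕0⊕0⊕0⊕0⊕1 = 0
Syndrome s16…s1 = 01011 → error at position 11.

01011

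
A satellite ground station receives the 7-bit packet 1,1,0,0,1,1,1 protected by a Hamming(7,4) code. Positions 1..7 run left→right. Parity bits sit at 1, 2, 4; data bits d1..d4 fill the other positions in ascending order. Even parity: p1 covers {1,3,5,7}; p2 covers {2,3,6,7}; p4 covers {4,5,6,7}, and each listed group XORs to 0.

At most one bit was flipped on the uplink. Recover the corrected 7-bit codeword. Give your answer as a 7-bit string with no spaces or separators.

s1 (pos 1,3,5,7): 1⊕0⊕1⊕1 = 1
s2 (pos 2,3,6,7): 1⊕0⊕1⊕1 = 1
s4 (pos 4,5,6,7): 0⊕1⊕1⊕1 = 1
Syndrome s4…s1 = 111 → error at position 7.
Flip position 7: 1100111 → 1100110

1100110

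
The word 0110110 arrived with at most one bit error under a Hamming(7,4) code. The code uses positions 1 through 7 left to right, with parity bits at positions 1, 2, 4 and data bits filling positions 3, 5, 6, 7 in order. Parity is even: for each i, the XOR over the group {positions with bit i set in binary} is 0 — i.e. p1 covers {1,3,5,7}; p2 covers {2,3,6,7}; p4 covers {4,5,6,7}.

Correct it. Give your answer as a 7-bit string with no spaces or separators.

s1 (pos 1,3,5,7): 0⊕1⊕1⊕0 = 0
s2 (pos 2,3,6,7): 1⊕1⊕1⊕0 = 1
s4 (pos 4,5,6,7): 0⊕1⊕1⊕0 = 0
Syndrome s4…s1 = 010 → error at position 2.
Flip position 2: 0110110 → 0010110

0010110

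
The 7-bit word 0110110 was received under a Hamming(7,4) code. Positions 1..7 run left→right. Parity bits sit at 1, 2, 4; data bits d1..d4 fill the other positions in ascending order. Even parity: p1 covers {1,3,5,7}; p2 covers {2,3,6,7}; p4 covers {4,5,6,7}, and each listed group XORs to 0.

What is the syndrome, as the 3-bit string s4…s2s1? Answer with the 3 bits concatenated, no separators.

010

s1 (pos 1,3,5,7): 0⊕1⊕1⊕0 = 0
s2 (pos 2,3,6,7): 1⊕1⊕1⊕0 = 1
s4 (pos 4,5,6,7): 0⊕1⊕1⊕0 = 0
Syndrome s4…s1 = 010 → error at position 2.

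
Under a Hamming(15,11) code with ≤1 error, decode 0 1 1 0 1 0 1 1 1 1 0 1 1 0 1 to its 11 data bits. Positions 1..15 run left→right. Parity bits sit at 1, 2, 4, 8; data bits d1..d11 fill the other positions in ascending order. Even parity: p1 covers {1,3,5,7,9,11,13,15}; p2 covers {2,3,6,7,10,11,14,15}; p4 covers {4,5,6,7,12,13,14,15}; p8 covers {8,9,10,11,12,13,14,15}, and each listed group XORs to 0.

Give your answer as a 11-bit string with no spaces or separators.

s1 (pos 1,3,5,7,9,11,13,15): 0⊕1⊕1⊕1⊕1⊕0⊕1⊕1 = 0
s2 (pos 2,3,6,7,10,11,14,15): 1⊕1⊕0⊕1⊕1⊕0⊕0⊕1 = 1
s4 (pos 4,5,6,7,12,13,14,15): 0⊕1⊕0⊕1⊕1⊕1⊕0⊕1 = 1
s8 (pos 8,9,10,11,12,13,14,15): 1⊕1⊕1⊕0⊕1⊕1⊕0⊕1 = 0
Syndrome s8…s1 = 0110 → error at position 6.
Flip position 6: 011010111101101 → 011011111101101
Read data bits from positions 3,5,6,7,9,10,11,12,13,14,15: 11111101101

11111101101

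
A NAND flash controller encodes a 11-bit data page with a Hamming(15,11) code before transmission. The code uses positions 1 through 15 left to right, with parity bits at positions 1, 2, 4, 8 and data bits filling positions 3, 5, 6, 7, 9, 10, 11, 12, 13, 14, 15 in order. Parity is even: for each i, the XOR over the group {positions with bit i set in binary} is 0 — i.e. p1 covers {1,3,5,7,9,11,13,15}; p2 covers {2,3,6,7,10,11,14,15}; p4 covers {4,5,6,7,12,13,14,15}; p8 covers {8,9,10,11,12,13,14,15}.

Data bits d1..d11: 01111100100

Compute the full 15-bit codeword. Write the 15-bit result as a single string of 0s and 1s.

010011111100100

Place data at non-parity positions: p1 p2 0 p4 1 1 1 p8 1 1 0 0 1 0 0
p1 (pos 1,3,5,7,9,11,13,15): XOR of data positions = 0⊕1⊕1⊕1⊕0⊕1⊕0 = 0
p2 (pos 2,3,6,7,10,11,14,15): XOR of data positions = 0⊕1⊕1⊕1⊕0⊕0⊕0 = 1
p4 (pos 4,5,6,7,12,13,14,15): XOR of data positions = 1⊕1⊕1⊕0⊕1⊕0⊕0 = 0
p8 (pos 8,9,10,11,12,13,14,15): XOR of data positions = 1⊕1⊕0⊕0⊕1⊕0⊕0 = 1
Codeword: 010011111100100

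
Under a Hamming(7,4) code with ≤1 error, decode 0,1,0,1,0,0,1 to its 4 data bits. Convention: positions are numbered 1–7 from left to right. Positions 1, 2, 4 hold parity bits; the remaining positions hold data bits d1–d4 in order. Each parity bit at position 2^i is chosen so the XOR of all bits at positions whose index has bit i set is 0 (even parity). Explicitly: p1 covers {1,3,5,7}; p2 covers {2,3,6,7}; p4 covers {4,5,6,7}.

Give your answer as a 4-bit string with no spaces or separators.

0001

s1 (pos 1,3,5,7): 0⊕0⊕0⊕1 = 1
s2 (pos 2,3,6,7): 1⊕0⊕0⊕1 = 0
s4 (pos 4,5,6,7): 1⊕0⊕0⊕1 = 0
Syndrome s4…s1 = 001 → error at position 1.
Flip position 1: 0101001 → 1101001
Read data bits from positions 3,5,6,7: 0001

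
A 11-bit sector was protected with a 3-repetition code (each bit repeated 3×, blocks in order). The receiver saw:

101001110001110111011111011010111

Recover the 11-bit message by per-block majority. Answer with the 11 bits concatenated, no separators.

10101111101

Block 1 (101): 2 ones → 1
Block 2 (001): 1 one → 0
Block 3 (110): 2 ones → 1
Block 4 (001): 1 one → 0
Block 5 (110): 2 ones → 1
Block 6 (111): 3 ones → 1
Block 7 (011): 2 ones → 1
Block 8 (111): 3 ones → 1
Block 9 (011): 2 ones → 1
Block 10 (010): 1 one → 0
Block 11 (111): 3 ones → 1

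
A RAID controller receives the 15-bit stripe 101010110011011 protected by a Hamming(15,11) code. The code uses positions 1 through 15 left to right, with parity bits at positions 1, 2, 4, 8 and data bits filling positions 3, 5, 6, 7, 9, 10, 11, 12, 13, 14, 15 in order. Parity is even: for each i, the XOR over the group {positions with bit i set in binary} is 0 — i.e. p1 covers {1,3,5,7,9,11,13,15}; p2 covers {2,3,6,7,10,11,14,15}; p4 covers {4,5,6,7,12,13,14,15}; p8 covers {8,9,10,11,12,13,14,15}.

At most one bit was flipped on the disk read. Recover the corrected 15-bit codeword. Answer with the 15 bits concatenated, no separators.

s1 (pos 1,3,5,7,9,11,13,15): 1⊕1⊕1⊕1⊕0⊕1⊕0⊕1 = 0
s2 (pos 2,3,6,7,10,11,14,15): 0⊕1⊕0⊕1⊕0⊕1⊕1⊕1 = 1
s4 (pos 4,5,6,7,12,13,14,15): 0⊕1⊕0⊕1⊕1⊕0⊕1⊕1 = 1
s8 (pos 8,9,10,11,12,13,14,15): 1⊕0⊕0⊕1⊕1⊕0⊕1⊕1 = 1
Syndrome s8…s1 = 1110 → error at position 14.
Flip position 14: 101010110011011 → 101010110011001

101010110011001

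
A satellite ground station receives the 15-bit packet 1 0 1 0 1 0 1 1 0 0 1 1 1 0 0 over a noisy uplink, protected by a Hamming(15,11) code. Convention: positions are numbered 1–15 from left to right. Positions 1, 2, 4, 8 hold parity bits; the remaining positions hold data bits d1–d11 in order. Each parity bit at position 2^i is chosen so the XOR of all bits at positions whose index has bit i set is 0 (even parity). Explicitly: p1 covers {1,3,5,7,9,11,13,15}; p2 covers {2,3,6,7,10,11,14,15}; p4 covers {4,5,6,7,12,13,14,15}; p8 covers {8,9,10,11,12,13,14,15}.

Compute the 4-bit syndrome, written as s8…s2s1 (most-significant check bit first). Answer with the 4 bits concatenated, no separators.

s1 (pos 1,3,5,7,9,11,13,15): 1⊕1⊕1⊕1⊕0⊕1⊕1⊕0 = 0
s2 (pos 2,3,6,7,10,11,14,15): 0⊕1⊕0⊕1⊕0⊕1⊕0⊕0 = 1
s4 (pos 4,5,6,7,12,13,14,15): 0⊕1⊕0⊕1⊕1⊕1⊕0⊕0 = 0
s8 (pos 8,9,10,11,12,13,14,15): 1⊕0⊕0⊕1⊕1⊕1⊕0⊕0 = 0
Syndrome s8…s1 = 0010 → error at position 2.

0010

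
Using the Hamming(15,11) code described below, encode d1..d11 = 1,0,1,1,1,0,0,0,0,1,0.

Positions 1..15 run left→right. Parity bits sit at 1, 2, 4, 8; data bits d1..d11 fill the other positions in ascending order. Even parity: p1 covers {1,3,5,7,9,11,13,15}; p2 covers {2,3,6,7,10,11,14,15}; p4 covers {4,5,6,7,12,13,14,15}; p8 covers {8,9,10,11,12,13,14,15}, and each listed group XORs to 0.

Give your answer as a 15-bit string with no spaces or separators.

Place data at non-parity positions: p1 p2 1 p4 0 1 1 p8 1 0 0 0 0 1 0
p1 (pos 1,3,5,7,9,11,13,15): XOR of data positions = 1⊕0⊕1⊕1⊕0⊕0⊕0 = 1
p2 (pos 2,3,6,7,10,11,14,15): XOR of data positions = 1⊕1⊕1⊕0⊕0⊕1⊕0 = 0
p4 (pos 4,5,6,7,12,13,14,15): XOR of data positions = 0⊕1⊕1⊕0⊕0⊕1⊕0 = 1
p8 (pos 8,9,10,11,12,13,14,15): XOR of data positions = 1⊕0⊕0⊕0⊕0⊕1⊕0 = 0
Codeword: 101101101000010

101101101000010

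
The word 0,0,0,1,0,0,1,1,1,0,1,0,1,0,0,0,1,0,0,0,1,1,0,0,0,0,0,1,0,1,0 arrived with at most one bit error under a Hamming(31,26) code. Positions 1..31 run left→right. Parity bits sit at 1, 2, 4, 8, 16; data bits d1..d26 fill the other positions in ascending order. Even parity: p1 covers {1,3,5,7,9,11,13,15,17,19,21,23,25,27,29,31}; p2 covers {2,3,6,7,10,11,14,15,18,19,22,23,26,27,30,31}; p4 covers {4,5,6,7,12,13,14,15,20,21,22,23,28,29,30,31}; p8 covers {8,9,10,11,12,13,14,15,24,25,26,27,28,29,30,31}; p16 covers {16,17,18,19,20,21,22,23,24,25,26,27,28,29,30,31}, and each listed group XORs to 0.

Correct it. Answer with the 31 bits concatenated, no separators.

0001001110101000100111000001010

s1 (pos 1,3,5,7,9,11,13,15,17,19,21,23,25,27,29,31): 0⊕0⊕0⊕1⊕1⊕1⊕1⊕0⊕1⊕0⊕1⊕0⊕0⊕0⊕0⊕0 = 0
s2 (pos 2,3,6,7,10,11,14,15,18,19,22,23,26,27,30,31): 0⊕0⊕0⊕1⊕0⊕1⊕0⊕0⊕0⊕0⊕1⊕0⊕0⊕0⊕1⊕0 = 0
s4 (pos 4,5,6,7,12,13,14,15,20,21,22,23,28,29,30,31): 1⊕0⊕0⊕1⊕0⊕1⊕0⊕0⊕0⊕1⊕1⊕0⊕1⊕0⊕1⊕0 = 1
s8 (pos 8,9,10,11,12,13,14,15,24,25,26,27,28,29,30,31): 1⊕1⊕0⊕1⊕0⊕1⊕0⊕0⊕0⊕0⊕0⊕0⊕1⊕0⊕1⊕0 = 0
s16 (pos 16,17,18,19,20,21,22,23,24,25,26,27,28,29,30,31): 0⊕1⊕0⊕0⊕0⊕1⊕1⊕0⊕0⊕0⊕0⊕0⊕1⊕0⊕1⊕0 = 1
Syndrome s16…s1 = 10100 → error at position 20.
Flip position 20: 0001001110101000100011000001010 → 0001001110101000100111000001010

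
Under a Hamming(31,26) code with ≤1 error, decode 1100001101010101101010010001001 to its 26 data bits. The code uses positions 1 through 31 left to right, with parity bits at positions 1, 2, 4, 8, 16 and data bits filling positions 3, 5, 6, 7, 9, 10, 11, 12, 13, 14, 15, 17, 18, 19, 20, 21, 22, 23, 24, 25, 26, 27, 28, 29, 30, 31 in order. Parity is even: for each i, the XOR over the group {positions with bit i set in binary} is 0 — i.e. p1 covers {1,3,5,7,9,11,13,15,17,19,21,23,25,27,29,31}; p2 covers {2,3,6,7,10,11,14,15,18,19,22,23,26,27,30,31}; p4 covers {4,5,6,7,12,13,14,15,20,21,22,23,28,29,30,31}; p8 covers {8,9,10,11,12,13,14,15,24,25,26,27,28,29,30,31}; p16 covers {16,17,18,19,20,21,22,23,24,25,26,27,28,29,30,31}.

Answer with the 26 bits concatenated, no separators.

00010101010101010000001001

s1 (pos 1,3,5,7,9,11,13,15,17,19,21,23,25,27,29,31): 1⊕0⊕0⊕1⊕0⊕0⊕0⊕0⊕1⊕1⊕1⊕0⊕0⊕0⊕0⊕1 = 0
s2 (pos 2,3,6,7,10,11,14,15,18,19,22,23,26,27,30,31): 1⊕0⊕0⊕1⊕1⊕0⊕1⊕0⊕0⊕1⊕0⊕0⊕0⊕0⊕0⊕1 = 0
s4 (pos 4,5,6,7,12,13,14,15,20,21,22,23,28,29,30,31): 0⊕0⊕0⊕1⊕1⊕0⊕1⊕0⊕0⊕1⊕0⊕0⊕1⊕0⊕0⊕1 = 0
s8 (pos 8,9,10,11,12,13,14,15,24,25,26,27,28,29,30,31): 1⊕0⊕1⊕0⊕1⊕0⊕1⊕0⊕1⊕0⊕0⊕0⊕1⊕0⊕0⊕1 = 1
s16 (pos 16,17,18,19,20,21,22,23,24,25,26,27,28,29,30,31): 1⊕1⊕0⊕1⊕0⊕1⊕0⊕0⊕1⊕0⊕0⊕0⊕1⊕0⊕0⊕1 = 1
Syndrome s16…s1 = 11000 → error at position 24.
Flip position 24: 1100001101010101101010010001001 → 1100001101010101101010000001001
Read data bits from positions 3,5,6,7,9,10,11,12,13,14,15,17,18,19,20,21,22,23,24,25,26,27,28,29,30,31: 00010101010101010000001001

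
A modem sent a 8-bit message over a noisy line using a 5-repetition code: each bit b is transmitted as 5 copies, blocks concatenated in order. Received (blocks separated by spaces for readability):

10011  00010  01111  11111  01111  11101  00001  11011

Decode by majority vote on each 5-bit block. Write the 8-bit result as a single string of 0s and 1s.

Block 1 (10011): 3 ones → 1
Block 2 (00010): 1 one → 0
Block 3 (01111): 4 ones → 1
Block 4 (11111): 5 ones → 1
Block 5 (01111): 4 ones → 1
Block 6 (11101): 4 ones → 1
Block 7 (00001): 1 one → 0
Block 8 (11011): 4 ones → 1

10111101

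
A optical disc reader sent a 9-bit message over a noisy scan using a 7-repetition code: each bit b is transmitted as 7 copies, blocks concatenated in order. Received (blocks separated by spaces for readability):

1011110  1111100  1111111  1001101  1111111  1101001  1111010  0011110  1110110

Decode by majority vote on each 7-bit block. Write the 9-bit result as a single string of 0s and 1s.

111111111

Block 1 (1011110): 5 ones → 1
Block 2 (1111100): 5 ones → 1
Block 3 (1111111): 7 ones → 1
Block 4 (1001101): 4 ones → 1
Block 5 (1111111): 7 ones → 1
Block 6 (1101001): 4 ones → 1
Block 7 (1111010): 5 ones → 1
Block 8 (0011110): 4 ones → 1
Block 9 (1110110): 5 ones → 1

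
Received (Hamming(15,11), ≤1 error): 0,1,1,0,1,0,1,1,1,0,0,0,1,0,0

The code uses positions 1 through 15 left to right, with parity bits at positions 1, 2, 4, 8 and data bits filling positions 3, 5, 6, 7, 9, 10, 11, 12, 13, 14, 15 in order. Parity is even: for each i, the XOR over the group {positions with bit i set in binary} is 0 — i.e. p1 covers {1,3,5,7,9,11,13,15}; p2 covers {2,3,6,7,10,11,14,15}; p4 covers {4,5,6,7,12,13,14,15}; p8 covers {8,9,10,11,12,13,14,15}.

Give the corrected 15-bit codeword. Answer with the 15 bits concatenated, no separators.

s1 (pos 1,3,5,7,9,11,13,15): 0⊕1⊕1⊕1⊕1⊕0⊕1⊕0 = 1
s2 (pos 2,3,6,7,10,11,14,15): 1⊕1⊕0⊕1⊕0⊕0⊕0⊕0 = 1
s4 (pos 4,5,6,7,12,13,14,15): 0⊕1⊕0⊕1⊕0⊕1⊕0⊕0 = 1
s8 (pos 8,9,10,11,12,13,14,15): 1⊕1⊕0⊕0⊕0⊕1⊕0⊕0 = 1
Syndrome s8…s1 = 1111 → error at position 15.
Flip position 15: 011010111000100 → 011010111000101

011010111000101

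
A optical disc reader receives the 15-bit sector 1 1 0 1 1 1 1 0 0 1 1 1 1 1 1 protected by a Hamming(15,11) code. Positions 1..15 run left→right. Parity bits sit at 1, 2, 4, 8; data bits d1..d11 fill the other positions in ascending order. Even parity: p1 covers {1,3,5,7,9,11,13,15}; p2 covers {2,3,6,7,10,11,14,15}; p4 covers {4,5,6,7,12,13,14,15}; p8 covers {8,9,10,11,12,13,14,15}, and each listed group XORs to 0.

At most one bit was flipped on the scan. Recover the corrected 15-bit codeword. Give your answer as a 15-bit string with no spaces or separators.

s1 (pos 1,3,5,7,9,11,13,15): 1⊕0⊕1⊕1⊕0⊕1⊕1⊕1 = 0
s2 (pos 2,3,6,7,10,11,14,15): 1⊕0⊕1⊕1⊕1⊕1⊕1⊕1 = 1
s4 (pos 4,5,6,7,12,13,14,15): 1⊕1⊕1⊕1⊕1⊕1⊕1⊕1 = 0
s8 (pos 8,9,10,11,12,13,14,15): 0⊕0⊕1⊕1⊕1⊕1⊕1⊕1 = 0
Syndrome s8…s1 = 0010 → error at position 2.
Flip position 2: 110111100111111 → 100111100111111

100111100111111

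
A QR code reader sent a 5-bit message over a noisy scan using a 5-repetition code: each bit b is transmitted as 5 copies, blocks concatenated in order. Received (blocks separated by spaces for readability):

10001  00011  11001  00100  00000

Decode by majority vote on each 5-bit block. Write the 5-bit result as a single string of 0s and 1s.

Block 1 (10001): 2 ones → 0
Block 2 (00011): 2 ones → 0
Block 3 (11001): 3 ones → 1
Block 4 (00100): 1 one → 0
Block 5 (00000): 0 ones → 0

00100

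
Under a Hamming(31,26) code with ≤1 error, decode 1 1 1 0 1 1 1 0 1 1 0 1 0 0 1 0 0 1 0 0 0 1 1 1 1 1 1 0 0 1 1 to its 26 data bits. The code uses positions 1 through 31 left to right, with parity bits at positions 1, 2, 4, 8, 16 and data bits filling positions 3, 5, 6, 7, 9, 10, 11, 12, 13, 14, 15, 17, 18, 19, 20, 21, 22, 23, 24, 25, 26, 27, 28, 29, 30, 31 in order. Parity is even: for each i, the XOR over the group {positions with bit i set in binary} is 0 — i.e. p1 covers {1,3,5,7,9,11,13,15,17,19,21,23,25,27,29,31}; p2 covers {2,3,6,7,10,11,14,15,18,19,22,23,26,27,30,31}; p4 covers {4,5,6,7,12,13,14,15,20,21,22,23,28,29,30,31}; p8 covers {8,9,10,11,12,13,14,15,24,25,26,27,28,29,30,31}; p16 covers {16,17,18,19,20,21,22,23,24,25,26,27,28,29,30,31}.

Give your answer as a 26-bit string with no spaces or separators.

11111101001010000111110011

s1 (pos 1,3,5,7,9,11,13,15,17,19,21,23,25,27,29,31): 1⊕1⊕1⊕1⊕1⊕0⊕0⊕1⊕0⊕0⊕0⊕1⊕1⊕1⊕0⊕1 = 0
s2 (pos 2,3,6,7,10,11,14,15,18,19,22,23,26,27,30,31): 1⊕1⊕1⊕1⊕1⊕0⊕0⊕1⊕1⊕0⊕1⊕1⊕1⊕1⊕1⊕1 = 1
s4 (pos 4,5,6,7,12,13,14,15,20,21,22,23,28,29,30,31): 0⊕1⊕1⊕1⊕1⊕0⊕0⊕1⊕0⊕0⊕1⊕1⊕0⊕0⊕1⊕1 = 1
s8 (pos 8,9,10,11,12,13,14,15,24,25,26,27,28,29,30,31): 0⊕1⊕1⊕0⊕1⊕0⊕0⊕1⊕1⊕1⊕1⊕1⊕0⊕0⊕1⊕1 = 0
s16 (pos 16,17,18,19,20,21,22,23,24,25,26,27,28,29,30,31): 0⊕0⊕1⊕0⊕0⊕0⊕1⊕1⊕1⊕1⊕1⊕1⊕0⊕0⊕1⊕1 = 1
Syndrome s16…s1 = 10110 → error at position 22.
Flip position 22: 1110111011010010010001111110011 → 1110111011010010010000111110011
Read data bits from positions 3,5,6,7,9,10,11,12,13,14,15,17,18,19,20,21,22,23,24,25,26,27,28,29,30,31: 11111101001010000111110011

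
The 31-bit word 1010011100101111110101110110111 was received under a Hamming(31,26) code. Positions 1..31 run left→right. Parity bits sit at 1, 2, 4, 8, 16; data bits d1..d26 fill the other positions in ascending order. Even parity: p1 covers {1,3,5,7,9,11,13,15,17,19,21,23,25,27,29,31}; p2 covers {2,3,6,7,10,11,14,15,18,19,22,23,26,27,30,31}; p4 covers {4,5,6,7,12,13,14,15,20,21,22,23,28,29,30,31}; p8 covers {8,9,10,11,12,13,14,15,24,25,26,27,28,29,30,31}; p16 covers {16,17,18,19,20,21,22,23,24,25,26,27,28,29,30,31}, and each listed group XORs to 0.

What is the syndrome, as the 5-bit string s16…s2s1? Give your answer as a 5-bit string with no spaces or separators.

01111

s1 (pos 1,3,5,7,9,11,13,15,17,19,21,23,25,27,29,31): 1⊕1⊕0⊕1⊕0⊕1⊕1⊕1⊕1⊕0⊕0⊕1⊕0⊕1⊕1⊕1 = 1
s2 (pos 2,3,6,7,10,11,14,15,18,19,22,23,26,27,30,31): 0⊕1⊕1⊕1⊕0⊕1⊕1⊕1⊕1⊕0⊕1⊕1⊕1⊕1⊕1⊕1 = 1
s4 (pos 4,5,6,7,12,13,14,15,20,21,22,23,28,29,30,31): 0⊕0⊕1⊕1⊕0⊕1⊕1⊕1⊕1⊕0⊕1⊕1⊕0⊕1⊕1⊕1 = 1
s8 (pos 8,9,10,11,12,13,14,15,24,25,26,27,28,29,30,31): 1⊕0⊕0⊕1⊕0⊕1⊕1⊕1⊕1⊕0⊕1⊕1⊕0⊕1⊕1⊕1 = 1
s16 (pos 16,17,18,19,20,21,22,23,24,25,26,27,28,29,30,31): 1⊕1⊕1⊕0⊕1⊕0⊕1⊕1⊕1⊕0⊕1⊕1⊕0⊕1⊕1⊕1 = 0
Syndrome s16…s1 = 01111 → error at position 15.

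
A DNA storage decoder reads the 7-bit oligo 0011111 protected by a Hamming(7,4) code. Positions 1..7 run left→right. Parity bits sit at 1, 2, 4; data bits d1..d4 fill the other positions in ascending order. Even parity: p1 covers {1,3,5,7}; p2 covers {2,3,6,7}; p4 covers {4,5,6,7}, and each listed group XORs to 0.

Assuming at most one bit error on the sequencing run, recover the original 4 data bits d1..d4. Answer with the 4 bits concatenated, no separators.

0111

s1 (pos 1,3,5,7): 0⊕1⊕1⊕1 = 1
s2 (pos 2,3,6,7): 0⊕1⊕1⊕1 = 1
s4 (pos 4,5,6,7): 1⊕1⊕1⊕1 = 0
Syndrome s4…s1 = 011 → error at position 3.
Flip position 3: 0011111 → 0001111
Read data bits from positions 3,5,6,7: 0111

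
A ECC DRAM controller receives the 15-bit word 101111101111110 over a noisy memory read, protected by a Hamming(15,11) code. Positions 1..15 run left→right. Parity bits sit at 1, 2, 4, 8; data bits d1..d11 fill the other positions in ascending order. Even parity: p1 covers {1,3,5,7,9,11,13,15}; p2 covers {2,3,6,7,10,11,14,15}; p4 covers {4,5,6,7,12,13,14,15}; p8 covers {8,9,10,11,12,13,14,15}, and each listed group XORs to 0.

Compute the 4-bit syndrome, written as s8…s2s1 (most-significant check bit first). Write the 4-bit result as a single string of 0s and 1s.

0101

s1 (pos 1,3,5,7,9,11,13,15): 1⊕1⊕1⊕1⊕1⊕1⊕1⊕0 = 1
s2 (pos 2,3,6,7,10,11,14,15): 0⊕1⊕1⊕1⊕1⊕1⊕1⊕0 = 0
s4 (pos 4,5,6,7,12,13,14,15): 1⊕1⊕1⊕1⊕1⊕1⊕1⊕0 = 1
s8 (pos 8,9,10,11,12,13,14,15): 0⊕1⊕1⊕1⊕1⊕1⊕1⊕0 = 0
Syndrome s8…s1 = 0101 → error at position 5.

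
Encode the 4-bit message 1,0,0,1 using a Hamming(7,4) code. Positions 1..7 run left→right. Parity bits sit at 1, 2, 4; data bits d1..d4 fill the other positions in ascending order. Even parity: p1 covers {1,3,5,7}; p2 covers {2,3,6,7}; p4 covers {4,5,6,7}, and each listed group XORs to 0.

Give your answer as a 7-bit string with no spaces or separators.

Place data at non-parity positions: p1 p2 1 p4 0 0 1
p1 (pos 1,3,5,7): XOR of data positions = 1⊕0⊕1 = 0
p2 (pos 2,3,6,7): XOR of data positions = 1⊕0⊕1 = 0
p4 (pos 4,5,6,7): XOR of data positions = 0⊕0⊕1 = 1
Codeword: 0011001

0011001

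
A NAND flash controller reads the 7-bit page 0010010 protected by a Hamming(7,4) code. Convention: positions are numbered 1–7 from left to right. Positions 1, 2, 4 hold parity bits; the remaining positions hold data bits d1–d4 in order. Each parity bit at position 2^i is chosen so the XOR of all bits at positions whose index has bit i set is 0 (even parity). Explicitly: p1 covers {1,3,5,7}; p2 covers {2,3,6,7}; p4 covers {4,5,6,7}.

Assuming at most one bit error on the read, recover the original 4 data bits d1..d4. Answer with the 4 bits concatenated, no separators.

1110

s1 (pos 1,3,5,7): 0⊕1⊕0⊕0 = 1
s2 (pos 2,3,6,7): 0⊕1⊕1⊕0 = 0
s4 (pos 4,5,6,7): 0⊕0⊕1⊕0 = 1
Syndrome s4…s1 = 101 → error at position 5.
Flip position 5: 0010010 → 0010110
Read data bits from positions 3,5,6,7: 1110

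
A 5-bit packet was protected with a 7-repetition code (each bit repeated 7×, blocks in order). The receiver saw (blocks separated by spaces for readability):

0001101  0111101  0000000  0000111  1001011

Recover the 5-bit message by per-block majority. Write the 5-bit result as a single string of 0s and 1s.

01001

Block 1 (0001101): 3 ones → 0
Block 2 (0111101): 5 ones → 1
Block 3 (0000000): 0 ones → 0
Block 4 (0000111): 3 ones → 0
Block 5 (1001011): 4 ones → 1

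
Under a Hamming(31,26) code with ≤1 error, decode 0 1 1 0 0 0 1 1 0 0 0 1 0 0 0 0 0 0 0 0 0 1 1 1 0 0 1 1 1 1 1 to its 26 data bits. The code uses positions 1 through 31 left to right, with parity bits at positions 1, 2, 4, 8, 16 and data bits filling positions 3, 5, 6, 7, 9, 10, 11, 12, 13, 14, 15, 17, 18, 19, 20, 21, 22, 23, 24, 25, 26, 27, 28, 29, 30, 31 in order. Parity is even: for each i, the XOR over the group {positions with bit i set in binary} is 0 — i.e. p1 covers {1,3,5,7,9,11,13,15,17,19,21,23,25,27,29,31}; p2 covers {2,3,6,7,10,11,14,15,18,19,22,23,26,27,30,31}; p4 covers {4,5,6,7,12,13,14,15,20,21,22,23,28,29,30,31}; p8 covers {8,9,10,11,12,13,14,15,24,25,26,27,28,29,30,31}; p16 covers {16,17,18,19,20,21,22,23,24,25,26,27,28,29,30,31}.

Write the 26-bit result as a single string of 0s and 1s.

s1 (pos 1,3,5,7,9,11,13,15,17,19,21,23,25,27,29,31): 0⊕1⊕0⊕1⊕0⊕0⊕0⊕0⊕0⊕0⊕0⊕1⊕0⊕1⊕1⊕1 = 0
s2 (pos 2,3,6,7,10,11,14,15,18,19,22,23,26,27,30,31): 1⊕1⊕0⊕1⊕0⊕0⊕0⊕0⊕0⊕0⊕1⊕1⊕0⊕1⊕1⊕1 = 0
s4 (pos 4,5,6,7,12,13,14,15,20,21,22,23,28,29,30,31): 0⊕0⊕0⊕1⊕1⊕0⊕0⊕0⊕0⊕0⊕1⊕1⊕1⊕1⊕1⊕1 = 0
s8 (pos 8,9,10,11,12,13,14,15,24,25,26,27,28,29,30,31): 1⊕0⊕0⊕0⊕1⊕0⊕0⊕0⊕1⊕0⊕0⊕1⊕1⊕1⊕1⊕1 = 0
s16 (pos 16,17,18,19,20,21,22,23,24,25,26,27,28,29,30,31): 0⊕0⊕0⊕0⊕0⊕0⊕1⊕1⊕1⊕0⊕0⊕1⊕1⊕1⊕1⊕1 = 0
Syndrome s16…s1 = 00000 → no error.
Read data bits from positions 3,5,6,7,9,10,11,12,13,14,15,17,18,19,20,21,22,23,24,25,26,27,28,29,30,31: 10010001000000001110011111

10010001000000001110011111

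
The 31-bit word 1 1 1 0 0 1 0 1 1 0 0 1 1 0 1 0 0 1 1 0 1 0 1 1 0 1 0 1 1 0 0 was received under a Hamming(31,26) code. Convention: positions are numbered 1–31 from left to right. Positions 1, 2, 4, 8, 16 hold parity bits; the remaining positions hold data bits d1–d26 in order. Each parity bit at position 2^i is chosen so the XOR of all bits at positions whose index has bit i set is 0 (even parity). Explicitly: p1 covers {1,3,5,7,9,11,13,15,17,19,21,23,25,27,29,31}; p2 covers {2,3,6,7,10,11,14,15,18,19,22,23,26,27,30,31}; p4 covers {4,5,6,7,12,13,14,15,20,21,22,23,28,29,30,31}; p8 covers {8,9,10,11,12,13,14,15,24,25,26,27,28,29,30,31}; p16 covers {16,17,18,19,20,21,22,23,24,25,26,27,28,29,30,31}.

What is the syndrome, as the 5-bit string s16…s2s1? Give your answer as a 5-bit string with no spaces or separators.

01001

s1 (pos 1,3,5,7,9,11,13,15,17,19,21,23,25,27,29,31): 1⊕1⊕0⊕0⊕1⊕0⊕1⊕1⊕0⊕1⊕1⊕1⊕0⊕0⊕1⊕0 = 1
s2 (pos 2,3,6,7,10,11,14,15,18,19,22,23,26,27,30,31): 1⊕1⊕1⊕0⊕0⊕0⊕0⊕1⊕1⊕1⊕0⊕1⊕1⊕0⊕0⊕0 = 0
s4 (pos 4,5,6,7,12,13,14,15,20,21,22,23,28,29,30,31): 0⊕0⊕1⊕0⊕1⊕1⊕0⊕1⊕0⊕1⊕0⊕1⊕1⊕1⊕0⊕0 = 0
s8 (pos 8,9,10,11,12,13,14,15,24,25,26,27,28,29,30,31): 1⊕1⊕0⊕0⊕1⊕1⊕0⊕1⊕1⊕0⊕1⊕0⊕1⊕1⊕0⊕0 = 1
s16 (pos 16,17,18,19,20,21,22,23,24,25,26,27,28,29,30,31): 0⊕0⊕1⊕1⊕0⊕1⊕0⊕1⊕1⊕0⊕1⊕0⊕1⊕1⊕0⊕0 = 0
Syndrome s16…s1 = 01001 → error at position 9.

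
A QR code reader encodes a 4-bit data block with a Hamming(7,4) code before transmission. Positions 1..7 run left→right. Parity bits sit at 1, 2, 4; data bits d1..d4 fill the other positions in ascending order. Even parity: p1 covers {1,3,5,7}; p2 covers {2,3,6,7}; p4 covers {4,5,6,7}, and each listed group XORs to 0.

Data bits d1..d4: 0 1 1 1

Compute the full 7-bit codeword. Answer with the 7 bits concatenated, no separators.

0001111

Place data at non-parity positions: p1 p2 0 p4 1 1 1
p1 (pos 1,3,5,7): XOR of data positions = 0⊕1⊕1 = 0
p2 (pos 2,3,6,7): XOR of data positions = 0⊕1⊕1 = 0
p4 (pos 4,5,6,7): XOR of data positions = 1⊕1⊕1 = 1
Codeword: 0001111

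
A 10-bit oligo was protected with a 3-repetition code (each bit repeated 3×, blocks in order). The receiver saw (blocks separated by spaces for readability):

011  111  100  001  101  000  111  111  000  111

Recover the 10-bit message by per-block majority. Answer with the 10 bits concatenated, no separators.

Block 1 (011): 2 ones → 1
Block 2 (111): 3 ones → 1
Block 3 (100): 1 one → 0
Block 4 (001): 1 one → 0
Block 5 (101): 2 ones → 1
Block 6 (000): 0 ones → 0
Block 7 (111): 3 ones → 1
Block 8 (111): 3 ones → 1
Block 9 (000): 0 ones → 0
Block 10 (111): 3 ones → 1

1100101101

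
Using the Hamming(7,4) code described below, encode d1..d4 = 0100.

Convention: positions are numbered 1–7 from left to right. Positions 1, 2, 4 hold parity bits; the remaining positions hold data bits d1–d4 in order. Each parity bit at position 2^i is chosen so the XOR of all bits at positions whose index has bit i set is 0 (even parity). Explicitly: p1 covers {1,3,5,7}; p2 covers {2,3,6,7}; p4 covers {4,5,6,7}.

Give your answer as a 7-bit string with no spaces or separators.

1001100

Place data at non-parity positions: p1 p2 0 p4 1 0 0
p1 (pos 1,3,5,7): XOR of data positions = 0⊕1⊕0 = 1
p2 (pos 2,3,6,7): XOR of data positions = 0⊕0⊕0 = 0
p4 (pos 4,5,6,7): XOR of data positions = 1⊕0⊕0 = 1
Codeword: 1001100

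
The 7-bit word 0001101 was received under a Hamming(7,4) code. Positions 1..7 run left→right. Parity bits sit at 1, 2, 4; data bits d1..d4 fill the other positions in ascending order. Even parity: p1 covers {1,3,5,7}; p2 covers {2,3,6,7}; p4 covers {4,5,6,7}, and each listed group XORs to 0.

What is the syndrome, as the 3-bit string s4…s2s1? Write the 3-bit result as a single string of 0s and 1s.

s1 (pos 1,3,5,7): 0⊕0⊕1⊕1 = 0
s2 (pos 2,3,6,7): 0⊕0⊕0⊕1 = 1
s4 (pos 4,5,6,7): 1⊕1⊕0⊕1 = 1
Syndrome s4…s1 = 110 → error at position 6.

110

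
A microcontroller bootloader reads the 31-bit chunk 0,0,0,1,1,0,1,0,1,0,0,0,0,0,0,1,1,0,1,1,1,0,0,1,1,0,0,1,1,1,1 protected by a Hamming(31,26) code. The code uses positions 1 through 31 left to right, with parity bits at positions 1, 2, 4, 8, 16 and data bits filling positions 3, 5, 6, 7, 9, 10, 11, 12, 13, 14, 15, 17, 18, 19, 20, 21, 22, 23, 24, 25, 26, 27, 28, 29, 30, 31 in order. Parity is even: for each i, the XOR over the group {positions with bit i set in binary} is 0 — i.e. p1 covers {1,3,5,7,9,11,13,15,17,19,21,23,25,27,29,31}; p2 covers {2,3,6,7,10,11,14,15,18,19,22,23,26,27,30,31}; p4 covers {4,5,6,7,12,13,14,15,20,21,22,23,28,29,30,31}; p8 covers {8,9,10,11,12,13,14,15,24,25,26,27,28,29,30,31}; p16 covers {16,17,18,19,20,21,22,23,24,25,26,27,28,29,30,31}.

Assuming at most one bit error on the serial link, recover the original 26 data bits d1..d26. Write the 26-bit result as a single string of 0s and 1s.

s1 (pos 1,3,5,7,9,11,13,15,17,19,21,23,25,27,29,31): 0⊕0⊕1⊕1⊕1⊕0⊕0⊕0⊕1⊕1⊕1⊕0⊕1⊕0⊕1⊕1 = 1
s2 (pos 2,3,6,7,10,11,14,15,18,19,22,23,26,27,30,31): 0⊕0⊕0⊕1⊕0⊕0⊕0⊕0⊕0⊕1⊕0⊕0⊕0⊕0⊕1⊕1 = 0
s4 (pos 4,5,6,7,12,13,14,15,20,21,22,23,28,29,30,31): 1⊕1⊕0⊕1⊕0⊕0⊕0⊕0⊕1⊕1⊕0⊕0⊕1⊕1⊕1⊕1 = 1
s8 (pos 8,9,10,11,12,13,14,15,24,25,26,27,28,29,30,31): 0⊕1⊕0⊕0⊕0⊕0⊕0⊕0⊕1⊕1⊕0⊕0⊕1⊕1⊕1⊕1 = 1
s16 (pos 16,17,18,19,20,21,22,23,24,25,26,27,28,29,30,31): 1⊕1⊕0⊕1⊕1⊕1⊕0⊕0⊕1⊕1⊕0⊕0⊕1⊕1⊕1⊕1 = 1
Syndrome s16…s1 = 11101 → error at position 29.
Flip position 29: 0001101010000001101110011001111 → 0001101010000001101110011001011
Read data bits from positions 3,5,6,7,9,10,11,12,13,14,15,17,18,19,20,21,22,23,24,25,26,27,28,29,30,31: 01011000000101110011001011

01011000000101110011001011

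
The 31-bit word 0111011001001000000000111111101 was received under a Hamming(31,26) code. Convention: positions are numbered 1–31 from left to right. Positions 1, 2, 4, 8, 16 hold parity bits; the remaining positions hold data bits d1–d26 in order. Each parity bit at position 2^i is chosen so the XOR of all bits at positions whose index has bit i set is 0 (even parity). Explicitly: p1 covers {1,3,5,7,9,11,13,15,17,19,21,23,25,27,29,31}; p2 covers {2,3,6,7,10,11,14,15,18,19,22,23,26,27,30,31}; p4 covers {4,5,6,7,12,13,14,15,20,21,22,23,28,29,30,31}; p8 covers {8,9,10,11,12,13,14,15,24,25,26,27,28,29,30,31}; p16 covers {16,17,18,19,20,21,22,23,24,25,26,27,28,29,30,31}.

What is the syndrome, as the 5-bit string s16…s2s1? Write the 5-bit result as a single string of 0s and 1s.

01010

s1 (pos 1,3,5,7,9,11,13,15,17,19,21,23,25,27,29,31): 0⊕1⊕0⊕1⊕0⊕0⊕1⊕0⊕0⊕0⊕0⊕1⊕1⊕1⊕1⊕1 = 0
s2 (pos 2,3,6,7,10,11,14,15,18,19,22,23,26,27,30,31): 1⊕1⊕1⊕1⊕1⊕0⊕0⊕0⊕0⊕0⊕0⊕1⊕1⊕1⊕0⊕1 = 1
s4 (pos 4,5,6,7,12,13,14,15,20,21,22,23,28,29,30,31): 1⊕0⊕1⊕1⊕0⊕1⊕0⊕0⊕0⊕0⊕0⊕1⊕1⊕1⊕0⊕1 = 0
s8 (pos 8,9,10,11,12,13,14,15,24,25,26,27,28,29,30,31): 0⊕0⊕1⊕0⊕0⊕1⊕0⊕0⊕1⊕1⊕1⊕1⊕1⊕1⊕0⊕1 = 1
s16 (pos 16,17,18,19,20,21,22,23,24,25,26,27,28,29,30,31): 0⊕0⊕0⊕0⊕0⊕0⊕0⊕1⊕1⊕1⊕1⊕1⊕1⊕1⊕0⊕1 = 0
Syndrome s16…s1 = 01010 → error at position 10.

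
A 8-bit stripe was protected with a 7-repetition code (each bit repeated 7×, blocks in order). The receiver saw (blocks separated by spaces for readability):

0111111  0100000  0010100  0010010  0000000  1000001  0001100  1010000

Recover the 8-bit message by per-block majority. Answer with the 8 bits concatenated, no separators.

Block 1 (0111111): 6 ones → 1
Block 2 (0100000): 1 one → 0
Block 3 (0010100): 2 ones → 0
Block 4 (0010010): 2 ones → 0
Block 5 (0000000): 0 ones → 0
Block 6 (1000001): 2 ones → 0
Block 7 (0001100): 2 ones → 0
Block 8 (1010000): 2 ones → 0

10000000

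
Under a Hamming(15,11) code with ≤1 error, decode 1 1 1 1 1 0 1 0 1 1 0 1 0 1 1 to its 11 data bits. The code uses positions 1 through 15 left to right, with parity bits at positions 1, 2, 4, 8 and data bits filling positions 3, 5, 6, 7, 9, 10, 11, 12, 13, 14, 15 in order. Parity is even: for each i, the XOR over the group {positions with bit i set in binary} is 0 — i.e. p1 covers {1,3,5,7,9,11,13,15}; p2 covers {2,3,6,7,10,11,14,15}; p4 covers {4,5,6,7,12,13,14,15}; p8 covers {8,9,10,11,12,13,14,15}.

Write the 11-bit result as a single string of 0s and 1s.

11011101011

s1 (pos 1,3,5,7,9,11,13,15): 1⊕1⊕1⊕1⊕1⊕0⊕0⊕1 = 0
s2 (pos 2,3,6,7,10,11,14,15): 1⊕1⊕0⊕1⊕1⊕0⊕1⊕1 = 0
s4 (pos 4,5,6,7,12,13,14,15): 1⊕1⊕0⊕1⊕1⊕0⊕1⊕1 = 0
s8 (pos 8,9,10,11,12,13,14,15): 0⊕1⊕1⊕0⊕1⊕0⊕1⊕1 = 1
Syndrome s8…s1 = 1000 → error at position 8.
Flip position 8: 111110101101011 → 111110111101011
Read data bits from positions 3,5,6,7,9,10,11,12,13,14,15: 11011101011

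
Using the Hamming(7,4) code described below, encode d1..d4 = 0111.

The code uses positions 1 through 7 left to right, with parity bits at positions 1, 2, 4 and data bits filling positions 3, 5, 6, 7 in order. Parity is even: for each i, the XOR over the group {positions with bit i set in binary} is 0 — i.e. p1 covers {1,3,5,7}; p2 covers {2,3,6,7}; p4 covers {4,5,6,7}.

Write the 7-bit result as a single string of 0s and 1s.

0001111

Place data at non-parity positions: p1 p2 0 p4 1 1 1
p1 (pos 1,3,5,7): XOR of data positions = 0⊕1⊕1 = 0
p2 (pos 2,3,6,7): XOR of data positions = 0⊕1⊕1 = 0
p4 (pos 4,5,6,7): XOR of data positions = 1⊕1⊕1 = 1
Codeword: 0001111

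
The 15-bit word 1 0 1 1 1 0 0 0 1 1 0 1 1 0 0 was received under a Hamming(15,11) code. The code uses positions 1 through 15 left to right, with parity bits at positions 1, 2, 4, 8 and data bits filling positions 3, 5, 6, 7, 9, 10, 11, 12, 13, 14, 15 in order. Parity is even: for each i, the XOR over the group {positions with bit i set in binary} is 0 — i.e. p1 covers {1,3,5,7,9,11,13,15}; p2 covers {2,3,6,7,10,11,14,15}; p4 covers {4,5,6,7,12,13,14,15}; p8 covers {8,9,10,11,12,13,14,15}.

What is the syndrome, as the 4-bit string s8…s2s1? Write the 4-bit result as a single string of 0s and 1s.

s1 (pos 1,3,5,7,9,11,13,15): 1⊕1⊕1⊕0⊕1⊕0⊕1⊕0 = 1
s2 (pos 2,3,6,7,10,11,14,15): 0⊕1⊕0⊕0⊕1⊕0⊕0⊕0 = 0
s4 (pos 4,5,6,7,12,13,14,15): 1⊕1⊕0⊕0⊕1⊕1⊕0⊕0 = 0
s8 (pos 8,9,10,11,12,13,14,15): 0⊕1⊕1⊕0⊕1⊕1⊕0⊕0 = 0
Syndrome s8…s1 = 0001 → error at position 1.

0001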